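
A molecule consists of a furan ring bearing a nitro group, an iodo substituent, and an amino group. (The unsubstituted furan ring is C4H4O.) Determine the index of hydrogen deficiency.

4

Atom tally by fragment:
  furan ring core → C:4 H:4 O:1
  (− 3 ring H displaced by substituents)
  + NO2 → N:1 O:2
  + I → I:1
  + NH2 → N:1 H:2
Element totals:
  C: 4
  H: 3
  I: 1
  N: 2
  O: 3
Molecular formula: C4H3IN2O3.
DoU = (2C + 2 + N − H − X) / 2 = (2·4 + 2 + 2 − 3 − 1) / 2 = 4.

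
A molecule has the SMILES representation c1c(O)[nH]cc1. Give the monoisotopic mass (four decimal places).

83.0371

Atom tally by fragment:
  pyrrole ring core → C:4 H:5 N:1
  (− 1 ring H displaced by substituents)
  + OH → O:1 H:1
Element totals:
  C: 4
  H: 5
  N: 1
  O: 1
Molecular formula: C4H5NO.
  M = 4(12.0) + 5(1.007825) + 14.003074 + 15.994915
    = 48.000000 + 5.039125 + 14.003074 + 15.994915 = 83.037114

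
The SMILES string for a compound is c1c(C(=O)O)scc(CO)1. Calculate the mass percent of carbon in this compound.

Atom tally by fragment:
  thiophene ring core → C:4 H:4 S:1
  (− 2 ring H displaced by substituents)
  + COOH → C:1 H:1 O:2
  + CH2OH → C:1 H:3 O:1
Element totals:
  C: 6
  H: 6
  O: 3
  S: 1
Molecular formula: C6H6O3S.
Molar mass = 158.171 g/mol.
Mass from C: 6 × 12.011 = 72.066 g/mol.
%C = 72.066 / 158.171 × 100 = 45.56%.

45.56%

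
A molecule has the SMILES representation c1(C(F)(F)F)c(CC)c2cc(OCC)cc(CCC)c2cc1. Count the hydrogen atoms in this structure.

21

Atom tally by fragment:
  naphthalene ring system core → C:10 H:8
  (− 4 ring H displaced by substituents)
  + CF3 → C:1 F:3
  + C2H5 → C:2 H:5
  + OC2H5 → C:2 H:5 O:1
  + CH2CH2CH3 → C:3 H:7
Element totals:
  C: 18
  H: 21
  F: 3
  O: 1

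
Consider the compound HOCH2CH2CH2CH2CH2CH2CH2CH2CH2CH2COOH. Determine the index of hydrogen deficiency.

1

Element totals:
  C: 11
  H: 22
  O: 3
Molecular formula: C11H22O3.
DoU = (2C + 2 + N − H − X) / 2 = (2·11 + 2 + 0 − 22 − 0) / 2 = 1.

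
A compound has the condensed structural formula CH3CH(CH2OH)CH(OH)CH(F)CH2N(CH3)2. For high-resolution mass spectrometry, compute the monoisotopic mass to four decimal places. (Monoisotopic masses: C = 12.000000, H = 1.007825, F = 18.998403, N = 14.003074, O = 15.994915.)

179.1322

Element totals:
  C: 8
  H: 18
  F: 1
  N: 1
  O: 2
Molecular formula: C8H18FNO2.
  M = 8(12.0) + 18(1.007825) + 18.998403 + 14.003074 + 2(15.994915)
    = 96.000000 + 18.140850 + 18.998403 + 14.003074 + 31.989830 = 179.132157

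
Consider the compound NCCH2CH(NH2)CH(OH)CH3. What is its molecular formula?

Element totals:
  C: 5
  H: 10
  N: 2
  O: 1

C5H10N2O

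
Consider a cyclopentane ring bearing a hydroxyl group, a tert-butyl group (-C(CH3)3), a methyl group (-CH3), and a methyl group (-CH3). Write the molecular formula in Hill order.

Atom tally by fragment:
  cyclopentane ring core → C:5 H:10
  (− 4 ring H displaced by substituents)
  + OH → O:1 H:1
  + C(CH3)3 → C:4 H:9
  + CH3 → C:1 H:3
  + CH3 → C:1 H:3
Element totals:
  C: 11
  H: 22
  O: 1

C11H22O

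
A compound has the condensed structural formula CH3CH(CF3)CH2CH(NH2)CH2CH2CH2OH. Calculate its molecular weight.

199.22 g/mol

Element totals:
  C: 8
  H: 16
  F: 3
  N: 1
  O: 1
Molecular formula: C8H16F3NO.
  M = 8(12.011) + 16(1.008) + 3(18.998) + 14.007 + 15.999
    = 96.088 + 16.128 + 56.994 + 14.007 + 15.999 = 199.216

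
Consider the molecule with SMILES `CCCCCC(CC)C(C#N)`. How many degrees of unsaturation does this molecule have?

2

Atom tally by fragment:
  CH3 → C:1 H:3
  CH2 → C:1 H:2
  CH2 → C:1 H:2
  CH2 → C:1 H:2
  CH2 → C:1 H:2
  CH(C2H5) → C:3 H:6
  CH2CN → C:2 H:2 N:1
Element totals:
  C: 10
  H: 19
  N: 1
Molecular formula: C10H19N.
DoU = (2C + 2 + N − H − X) / 2 = (2·10 + 2 + 1 − 19 − 0) / 2 = 2.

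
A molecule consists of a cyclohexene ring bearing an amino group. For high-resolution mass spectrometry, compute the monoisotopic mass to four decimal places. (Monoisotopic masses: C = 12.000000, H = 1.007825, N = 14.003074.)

Atom tally by fragment:
  cyclohexene ring core → C:6 H:10
  (− 1 ring H displaced by substituents)
  + NH2 → N:1 H:2
Element totals:
  C: 6
  H: 11
  N: 1
Molecular formula: C6H11N.
  M = 6(12.0) + 11(1.007825) + 14.003074
    = 72.000000 + 11.086075 + 14.003074 = 97.089149

97.0891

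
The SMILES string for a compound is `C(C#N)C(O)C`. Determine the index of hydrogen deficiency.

Atom tally by fragment:
  NCCH2 → C:2 H:2 N:1
  CH(OH) → C:1 H:2 O:1
  CH3 → C:1 H:3
Element totals:
  C: 4
  H: 7
  N: 1
  O: 1
Molecular formula: C4H7NO.
DoU = (2C + 2 + N − H − X) / 2 = (2·4 + 2 + 1 − 7 − 0) / 2 = 2.

2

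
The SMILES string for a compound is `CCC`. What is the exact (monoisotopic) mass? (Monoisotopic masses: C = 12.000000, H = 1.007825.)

44.0626

Atom tally by fragment:
  CH3 → C:1 H:3
  CH2 → C:1 H:2
  CH3 → C:1 H:3
Element totals:
  C: 3
  H: 8
Molecular formula: C3H8.
  M = 3(12.0) + 8(1.007825)
    = 36.000000 + 8.062600 = 44.062600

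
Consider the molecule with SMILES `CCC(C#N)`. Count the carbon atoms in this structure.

4

Atom tally by fragment:
  CH3 → C:1 H:3
  CH2 → C:1 H:2
  CH2CN → C:2 H:2 N:1
Element totals:
  C: 4
  H: 7
  N: 1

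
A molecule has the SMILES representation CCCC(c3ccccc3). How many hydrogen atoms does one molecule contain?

Atom tally by fragment:
  CH3 → C:1 H:3
  CH2 → C:1 H:2
  CH2 → C:1 H:2
  CH2C6H5 → C:7 H:7
Element totals:
  C: 10
  H: 14

14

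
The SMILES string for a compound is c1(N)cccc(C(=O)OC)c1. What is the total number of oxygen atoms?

Atom tally by fragment:
  benzene ring core → C:6 H:6
  (− 2 ring H displaced by substituents)
  + NH2 → N:1 H:2
  + COOCH3 → C:2 H:3 O:2
Element totals:
  C: 8
  H: 9
  N: 1
  O: 2

2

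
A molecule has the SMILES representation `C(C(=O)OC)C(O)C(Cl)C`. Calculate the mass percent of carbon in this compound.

Atom tally by fragment:
  CH3OOCCH2 → C:3 H:5 O:2
  CH(OH) → C:1 H:2 O:1
  CH(Cl) → C:1 H:1 Cl:1
  CH3 → C:1 H:3
Element totals:
  C: 6
  H: 11
  Cl: 1
  O: 3
Molecular formula: C6H11ClO3.
Molar mass = 166.601 g/mol.
Mass from C: 6 × 12.011 = 72.066 g/mol.
%C = 72.066 / 166.601 × 100 = 43.26%.

43.26%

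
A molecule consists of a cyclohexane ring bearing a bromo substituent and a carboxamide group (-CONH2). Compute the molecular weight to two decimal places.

Atom tally by fragment:
  cyclohexane ring core → C:6 H:12
  (− 2 ring H displaced by substituents)
  + Br → Br:1
  + CONH2 → C:1 H:2 O:1 N:1
Element totals:
  C: 7
  H: 12
  Br: 1
  N: 1
  O: 1
Molecular formula: C7H12BrNO.
  M = 7(12.011) + 12(1.008) + 79.904 + 14.007 + 15.999
    = 84.077 + 12.096 + 79.904 + 14.007 + 15.999 = 206.083

206.08 g/mol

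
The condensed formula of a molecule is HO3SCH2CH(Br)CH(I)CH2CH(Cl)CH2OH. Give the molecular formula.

C6H11BrClIO4S

Element totals:
  C: 6
  H: 11
  Br: 1
  Cl: 1
  I: 1
  O: 4
  S: 1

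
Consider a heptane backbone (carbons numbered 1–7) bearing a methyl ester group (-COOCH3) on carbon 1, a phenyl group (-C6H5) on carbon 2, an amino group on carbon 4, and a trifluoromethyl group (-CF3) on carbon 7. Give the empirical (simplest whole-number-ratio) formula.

Atom tally by fragment:
  CH3OOCCH2 → C:3 H:5 O:2
  CH(C6H5) → C:7 H:6
  CH2 → C:1 H:2
  CH(NH2) → C:1 H:3 N:1
  CH2 → C:1 H:2
  CH2 → C:1 H:2
  CH2CF3 → C:2 H:2 F:3
Element totals:
  C: 16
  H: 22
  F: 3
  N: 1
  O: 2
Molecular formula: C16H22F3NO2.
gcd of subscripts (16, 3, 22, 1, 2) = 1, so the empirical formula equals the molecular formula.

C16H22F3NO2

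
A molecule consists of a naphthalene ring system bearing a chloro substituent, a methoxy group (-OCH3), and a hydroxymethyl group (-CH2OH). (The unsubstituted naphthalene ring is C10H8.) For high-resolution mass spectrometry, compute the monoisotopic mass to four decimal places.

222.0448

Atom tally by fragment:
  naphthalene ring system core → C:10 H:8
  (− 3 ring H displaced by substituents)
  + Cl → Cl:1
  + OCH3 → C:1 H:3 O:1
  + CH2OH → C:1 H:3 O:1
Element totals:
  C: 12
  H: 11
  Cl: 1
  O: 2
Molecular formula: C12H11ClO2.
  M = 12(12.0) + 11(1.007825) + 34.968853 + 2(15.994915)
    = 144.000000 + 11.086075 + 34.968853 + 31.989830 = 222.044758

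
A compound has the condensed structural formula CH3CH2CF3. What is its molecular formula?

C3H5F3

Element totals:
  C: 3
  H: 5
  F: 3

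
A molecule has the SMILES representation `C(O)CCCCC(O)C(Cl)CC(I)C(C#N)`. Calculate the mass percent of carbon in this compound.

Atom tally by fragment:
  HOCH2 → C:1 H:3 O:1
  CH2 → C:1 H:2
  CH2 → C:1 H:2
  CH2 → C:1 H:2
  CH2 → C:1 H:2
  CH(OH) → C:1 H:2 O:1
  CH(Cl) → C:1 H:1 Cl:1
  CH2 → C:1 H:2
  CH(I) → C:1 H:1 I:1
  CH2CN → C:2 H:2 N:1
Element totals:
  C: 11
  H: 19
  Cl: 1
  I: 1
  N: 1
  O: 2
Molecular formula: C11H19ClINO2.
Molar mass = 359.632 g/mol.
Mass from C: 11 × 12.011 = 132.121 g/mol.
%C = 132.121 / 359.632 × 100 = 36.74%.

36.74%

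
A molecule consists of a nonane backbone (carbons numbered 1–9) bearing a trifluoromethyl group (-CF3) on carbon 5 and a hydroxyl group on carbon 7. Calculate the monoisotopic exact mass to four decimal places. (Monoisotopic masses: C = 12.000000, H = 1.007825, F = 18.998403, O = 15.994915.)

212.1388

Atom tally by fragment:
  CH3 → C:1 H:3
  CH2 → C:1 H:2
  CH2 → C:1 H:2
  CH2 → C:1 H:2
  CH(CF3) → C:2 H:1 F:3
  CH2 → C:1 H:2
  CH(OH) → C:1 H:2 O:1
  CH2 → C:1 H:2
  CH3 → C:1 H:3
Element totals:
  C: 10
  H: 19
  F: 3
  O: 1
Molecular formula: C10H19F3O.
  M = 10(12.0) + 19(1.007825) + 3(18.998403) + 15.994915
    = 120.000000 + 19.148675 + 56.995209 + 15.994915 = 212.138799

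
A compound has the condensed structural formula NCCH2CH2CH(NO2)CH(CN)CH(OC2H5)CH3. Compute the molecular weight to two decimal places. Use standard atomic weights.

225.25 g/mol

Atom tally by fragment:
  NCCH2 → C:2 H:2 N:1
  CH2 → C:1 H:2
  CH(NO2) → C:1 H:1 N:1 O:2
  CH(CN) → C:2 H:1 N:1
  CH(OC2H5) → C:3 H:6 O:1
  CH3 → C:1 H:3
Element totals:
  C: 10
  H: 15
  N: 3
  O: 3
Molecular formula: C10H15N3O3.
  M = 10(12.011) + 15(1.008) + 3(14.007) + 3(15.999)
    = 120.110 + 15.120 + 42.021 + 47.997 = 225.248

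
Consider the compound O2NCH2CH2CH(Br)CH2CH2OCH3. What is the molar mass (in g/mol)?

226.07 g/mol

Atom tally by fragment:
  O2NCH2 → C:1 H:2 N:1 O:2
  CH2 → C:1 H:2
  CH(Br) → C:1 H:1 Br:1
  CH2 → C:1 H:2
  CH2OCH3 → C:2 H:5 O:1
Element totals:
  C: 6
  H: 12
  Br: 1
  N: 1
  O: 3
Molecular formula: C6H12BrNO3.
  M = 6(12.011) + 12(1.008) + 79.904 + 14.007 + 3(15.999)
    = 72.066 + 12.096 + 79.904 + 14.007 + 47.997 = 226.070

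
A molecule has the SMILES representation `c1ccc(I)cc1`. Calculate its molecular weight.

Atom tally by fragment:
  benzene ring core → C:6 H:6
  (− 1 ring H displaced by substituents)
  + I → I:1
Element totals:
  C: 6
  H: 5
  I: 1
Molecular formula: C6H5I.
  M = 6(12.011) + 5(1.008) + 126.904
    = 72.066 + 5.040 + 126.904 = 204.010

204.01 g/mol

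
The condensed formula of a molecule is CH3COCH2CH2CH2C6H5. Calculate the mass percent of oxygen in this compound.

9.86%

Element totals:
  C: 11
  H: 14
  O: 1
Molecular formula: C11H14O.
Molar mass = 162.232 g/mol.
Mass from O: 1 × 15.999 = 15.999 g/mol.
%O = 15.999 / 162.232 × 100 = 9.86%.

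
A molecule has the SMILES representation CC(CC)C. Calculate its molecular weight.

72.15 g/mol

Atom tally by fragment:
  CH3 → C:1 H:3
  CH(C2H5) → C:3 H:6
  CH3 → C:1 H:3
Element totals:
  C: 5
  H: 12
Molecular formula: C5H12.
  M = 5(12.011) + 12(1.008)
    = 60.055 + 12.096 = 72.151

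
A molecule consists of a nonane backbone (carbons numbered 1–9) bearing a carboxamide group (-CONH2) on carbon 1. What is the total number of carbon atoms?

Atom tally by fragment:
  H2NOCCH2 → C:2 H:4 O:1 N:1
  CH2 → C:1 H:2
  CH2 → C:1 H:2
  CH2 → C:1 H:2
  CH2 → C:1 H:2
  CH2 → C:1 H:2
  CH2 → C:1 H:2
  CH2 → C:1 H:2
  CH3 → C:1 H:3
Element totals:
  C: 10
  H: 21
  N: 1
  O: 1

10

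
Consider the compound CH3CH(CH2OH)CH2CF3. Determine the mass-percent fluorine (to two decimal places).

40.10%

Atom tally by fragment:
  CH3 → C:1 H:3
  CH(CH2OH) → C:2 H:4 O:1
  CH2CF3 → C:2 H:2 F:3
Element totals:
  C: 5
  H: 9
  F: 3
  O: 1
Molecular formula: C5H9F3O.
Molar mass = 142.120 g/mol.
Mass from F: 3 × 18.998 = 56.994 g/mol.
%F = 56.994 / 142.120 × 100 = 40.10%.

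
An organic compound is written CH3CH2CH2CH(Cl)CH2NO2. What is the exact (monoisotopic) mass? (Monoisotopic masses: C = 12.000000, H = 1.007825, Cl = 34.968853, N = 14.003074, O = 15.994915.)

Element totals:
  C: 5
  H: 10
  Cl: 1
  N: 1
  O: 2
Molecular formula: C5H10ClNO2.
  M = 5(12.0) + 10(1.007825) + 34.968853 + 14.003074 + 2(15.994915)
    = 60.000000 + 10.078250 + 34.968853 + 14.003074 + 31.989830 = 151.040007

151.0400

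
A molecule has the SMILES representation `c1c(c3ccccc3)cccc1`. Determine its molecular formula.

Atom tally by fragment:
  benzene ring core → C:6 H:6
  (− 1 ring H displaced by substituents)
  + C6H5 → C:6 H:5
Element totals:
  C: 12
  H: 10

C12H10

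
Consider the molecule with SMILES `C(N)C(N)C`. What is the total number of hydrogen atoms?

10

Atom tally by fragment:
  H2NCH2 → C:1 H:4 N:1
  CH(NH2) → C:1 H:3 N:1
  CH3 → C:1 H:3
Element totals:
  C: 3
  H: 10
  N: 2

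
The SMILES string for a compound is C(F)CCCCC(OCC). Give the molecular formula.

C8H17FO

Atom tally by fragment:
  FCH2 → C:1 H:2 F:1
  CH2 → C:1 H:2
  CH2 → C:1 H:2
  CH2 → C:1 H:2
  CH2 → C:1 H:2
  CH2OC2H5 → C:3 H:7 O:1
Element totals:
  C: 8
  H: 17
  F: 1
  O: 1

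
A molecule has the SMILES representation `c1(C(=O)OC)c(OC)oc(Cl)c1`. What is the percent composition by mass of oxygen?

33.58%

Atom tally by fragment:
  furan ring core → C:4 H:4 O:1
  (− 3 ring H displaced by substituents)
  + COOCH3 → C:2 H:3 O:2
  + OCH3 → C:1 H:3 O:1
  + Cl → Cl:1
Element totals:
  C: 7
  H: 7
  Cl: 1
  O: 4
Molecular formula: C7H7ClO4.
Molar mass = 190.579 g/mol.
Mass from O: 4 × 15.999 = 63.996 g/mol.
%O = 63.996 / 190.579 × 100 = 33.58%.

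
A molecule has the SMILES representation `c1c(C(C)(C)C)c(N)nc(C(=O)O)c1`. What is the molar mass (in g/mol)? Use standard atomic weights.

194.23 g/mol

Atom tally by fragment:
  pyridine ring core → C:5 H:5 N:1
  (− 3 ring H displaced by substituents)
  + C(CH3)3 → C:4 H:9
  + NH2 → N:1 H:2
  + COOH → C:1 H:1 O:2
Element totals:
  C: 10
  H: 14
  N: 2
  O: 2
Molecular formula: C10H14N2O2.
  M = 10(12.011) + 14(1.008) + 2(14.007) + 2(15.999)
    = 120.110 + 14.112 + 28.014 + 31.998 = 194.234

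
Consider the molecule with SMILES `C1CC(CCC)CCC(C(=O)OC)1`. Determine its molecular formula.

Atom tally by fragment:
  cyclohexane ring core → C:6 H:12
  (− 2 ring H displaced by substituents)
  + CH2CH2CH3 → C:3 H:7
  + COOCH3 → C:2 H:3 O:2
Element totals:
  C: 11
  H: 20
  O: 2

C11H20O2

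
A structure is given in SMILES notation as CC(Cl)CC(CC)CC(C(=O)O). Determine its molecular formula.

C9H17ClO2

Atom tally by fragment:
  CH3 → C:1 H:3
  CH(Cl) → C:1 H:1 Cl:1
  CH2 → C:1 H:2
  CH(C2H5) → C:3 H:6
  CH2 → C:1 H:2
  CH2COOH → C:2 H:3 O:2
Element totals:
  C: 9
  H: 17
  Cl: 1
  O: 2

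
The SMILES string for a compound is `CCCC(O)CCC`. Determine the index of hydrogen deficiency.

0

Atom tally by fragment:
  CH3 → C:1 H:3
  CH2 → C:1 H:2
  CH2 → C:1 H:2
  CH(OH) → C:1 H:2 O:1
  CH2 → C:1 H:2
  CH2 → C:1 H:2
  CH3 → C:1 H:3
Element totals:
  C: 7
  H: 16
  O: 1
Molecular formula: C7H16O.
DoU = (2C + 2 + N − H − X) / 2 = (2·7 + 2 + 0 − 16 − 0) / 2 = 0.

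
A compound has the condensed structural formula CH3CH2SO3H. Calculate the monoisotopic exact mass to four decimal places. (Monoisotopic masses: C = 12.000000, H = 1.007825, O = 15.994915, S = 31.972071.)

Element totals:
  C: 2
  H: 6
  O: 3
  S: 1
Molecular formula: C2H6O3S.
  M = 2(12.0) + 6(1.007825) + 3(15.994915) + 31.972071
    = 24.000000 + 6.046950 + 47.984745 + 31.972071 = 110.003766

110.0038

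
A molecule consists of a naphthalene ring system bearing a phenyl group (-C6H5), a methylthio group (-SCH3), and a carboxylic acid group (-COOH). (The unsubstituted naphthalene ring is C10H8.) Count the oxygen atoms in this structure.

2

Atom tally by fragment:
  naphthalene ring system core → C:10 H:8
  (− 3 ring H displaced by substituents)
  + C6H5 → C:6 H:5
  + SCH3 → C:1 H:3 S:1
  + COOH → C:1 H:1 O:2
Element totals:
  C: 18
  H: 14
  O: 2
  S: 1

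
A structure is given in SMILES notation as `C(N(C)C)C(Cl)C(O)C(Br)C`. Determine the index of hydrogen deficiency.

0

Atom tally by fragment:
  (CH3)2NCH2 → C:3 H:8 N:1
  CH(Cl) → C:1 H:1 Cl:1
  CH(OH) → C:1 H:2 O:1
  CH(Br) → C:1 H:1 Br:1
  CH3 → C:1 H:3
Element totals:
  C: 7
  H: 15
  Br: 1
  Cl: 1
  N: 1
  O: 1
Molecular formula: C7H15BrClNO.
DoU = (2C + 2 + N − H − X) / 2 = (2·7 + 2 + 1 − 15 − 2) / 2 = 0.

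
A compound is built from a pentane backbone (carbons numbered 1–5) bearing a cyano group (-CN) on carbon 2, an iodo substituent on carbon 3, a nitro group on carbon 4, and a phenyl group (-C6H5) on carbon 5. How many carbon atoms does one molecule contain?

Atom tally by fragment:
  CH3 → C:1 H:3
  CH(CN) → C:2 H:1 N:1
  CH(I) → C:1 H:1 I:1
  CH(NO2) → C:1 H:1 N:1 O:2
  CH2C6H5 → C:7 H:7
Element totals:
  C: 12
  H: 13
  I: 1
  N: 2
  O: 2

12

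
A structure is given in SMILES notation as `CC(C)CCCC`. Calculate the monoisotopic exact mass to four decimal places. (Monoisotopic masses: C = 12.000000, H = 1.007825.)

100.1252

Atom tally by fragment:
  CH3 → C:1 H:3
  CH(CH3) → C:2 H:4
  CH2 → C:1 H:2
  CH2 → C:1 H:2
  CH2 → C:1 H:2
  CH3 → C:1 H:3
Element totals:
  C: 7
  H: 16
Molecular formula: C7H16.
  M = 7(12.0) + 16(1.007825)
    = 84.000000 + 16.125200 = 100.125200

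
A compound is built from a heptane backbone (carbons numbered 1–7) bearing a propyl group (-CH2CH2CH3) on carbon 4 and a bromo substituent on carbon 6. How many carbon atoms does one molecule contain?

Atom tally by fragment:
  CH3 → C:1 H:3
  CH2 → C:1 H:2
  CH2 → C:1 H:2
  CH(CH2CH2CH3) → C:4 H:8
  CH2 → C:1 H:2
  CH(Br) → C:1 H:1 Br:1
  CH3 → C:1 H:3
Element totals:
  C: 10
  H: 21
  Br: 1

10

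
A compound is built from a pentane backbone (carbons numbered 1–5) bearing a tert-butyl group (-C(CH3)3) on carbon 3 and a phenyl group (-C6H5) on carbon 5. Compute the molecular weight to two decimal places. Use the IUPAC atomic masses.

204.36 g/mol

Atom tally by fragment:
  CH3 → C:1 H:3
  CH2 → C:1 H:2
  CH(C(CH3)3) → C:5 H:10
  CH2 → C:1 H:2
  CH2C6H5 → C:7 H:7
Element totals:
  C: 15
  H: 24
Molecular formula: C15H24.
  M = 15(12.011) + 24(1.008)
    = 180.165 + 24.192 = 204.357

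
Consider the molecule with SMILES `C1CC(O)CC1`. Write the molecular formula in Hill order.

C5H10O

Atom tally by fragment:
  cyclopentane ring core → C:5 H:10
  (− 1 ring H displaced by substituents)
  + OH → O:1 H:1
Element totals:
  C: 5
  H: 10
  O: 1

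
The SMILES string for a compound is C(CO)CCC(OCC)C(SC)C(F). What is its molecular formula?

C10H21FO2S

Atom tally by fragment:
  HOCH2CH2 → C:2 H:5 O:1
  CH2 → C:1 H:2
  CH2 → C:1 H:2
  CH(OC2H5) → C:3 H:6 O:1
  CH(SCH3) → C:2 H:4 S:1
  CH2F → C:1 H:2 F:1
Element totals:
  C: 10
  H: 21
  F: 1
  O: 2
  S: 1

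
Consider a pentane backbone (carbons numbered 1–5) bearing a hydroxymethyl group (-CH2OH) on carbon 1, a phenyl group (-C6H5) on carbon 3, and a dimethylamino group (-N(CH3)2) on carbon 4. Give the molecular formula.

C14H23NO

Atom tally by fragment:
  HOCH2CH2 → C:2 H:5 O:1
  CH2 → C:1 H:2
  CH(C6H5) → C:7 H:6
  CH(N(CH3)2) → C:3 H:7 N:1
  CH3 → C:1 H:3
Element totals:
  C: 14
  H: 23
  N: 1
  O: 1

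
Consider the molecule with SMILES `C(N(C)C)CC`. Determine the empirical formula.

C5H13N

Atom tally by fragment:
  (CH3)2NCH2 → C:3 H:8 N:1
  CH2 → C:1 H:2
  CH3 → C:1 H:3
Element totals:
  C: 5
  H: 13
  N: 1
Molecular formula: C5H13N.
gcd of subscripts (5, 13, 1) = 1, so the empirical formula equals the molecular formula.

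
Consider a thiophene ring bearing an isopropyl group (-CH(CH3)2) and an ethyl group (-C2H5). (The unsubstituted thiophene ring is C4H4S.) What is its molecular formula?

C9H14S

Atom tally by fragment:
  thiophene ring core → C:4 H:4 S:1
  (− 2 ring H displaced by substituents)
  + CH(CH3)2 → C:3 H:7
  + C2H5 → C:2 H:5
Element totals:
  C: 9
  H: 14
  S: 1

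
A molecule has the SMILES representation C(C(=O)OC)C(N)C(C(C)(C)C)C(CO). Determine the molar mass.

217.31 g/mol

Atom tally by fragment:
  CH3OOCCH2 → C:3 H:5 O:2
  CH(NH2) → C:1 H:3 N:1
  CH(C(CH3)3) → C:5 H:10
  CH2CH2OH → C:2 H:5 O:1
Element totals:
  C: 11
  H: 23
  N: 1
  O: 3
Molecular formula: C11H23NO3.
  M = 11(12.011) + 23(1.008) + 14.007 + 3(15.999)
    = 132.121 + 23.184 + 14.007 + 47.997 = 217.309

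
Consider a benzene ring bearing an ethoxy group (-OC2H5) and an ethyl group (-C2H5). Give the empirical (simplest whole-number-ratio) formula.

C10H14O

Atom tally by fragment:
  benzene ring core → C:6 H:6
  (− 2 ring H displaced by substituents)
  + OC2H5 → C:2 H:5 O:1
  + C2H5 → C:2 H:5
Element totals:
  C: 10
  H: 14
  O: 1
Molecular formula: C10H14O.
gcd of subscripts (10, 14, 1) = 1, so the empirical formula equals the molecular formula.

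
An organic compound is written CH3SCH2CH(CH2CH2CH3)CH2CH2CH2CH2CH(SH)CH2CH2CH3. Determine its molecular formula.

Element totals:
  C: 14
  H: 30
  S: 2

C14H30S2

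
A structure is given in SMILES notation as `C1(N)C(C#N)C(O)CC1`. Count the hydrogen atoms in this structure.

10

Atom tally by fragment:
  cyclopentane ring core → C:5 H:10
  (− 3 ring H displaced by substituents)
  + NH2 → N:1 H:2
  + CN → C:1 N:1
  + OH → O:1 H:1
Element totals:
  C: 6
  H: 10
  N: 2
  O: 1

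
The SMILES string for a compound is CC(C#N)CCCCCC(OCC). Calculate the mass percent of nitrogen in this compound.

Atom tally by fragment:
  CH3 → C:1 H:3
  CH(CN) → C:2 H:1 N:1
  CH2 → C:1 H:2
  CH2 → C:1 H:2
  CH2 → C:1 H:2
  CH2 → C:1 H:2
  CH2 → C:1 H:2
  CH2OC2H5 → C:3 H:7 O:1
Element totals:
  C: 11
  H: 21
  N: 1
  O: 1
Molecular formula: C11H21NO.
Molar mass = 183.295 g/mol.
Mass from N: 1 × 14.007 = 14.007 g/mol.
%N = 14.007 / 183.295 × 100 = 7.64%.

7.64%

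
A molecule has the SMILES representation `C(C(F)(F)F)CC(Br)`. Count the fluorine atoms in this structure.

Atom tally by fragment:
  F3CCH2 → C:2 H:2 F:3
  CH2 → C:1 H:2
  CH2Br → C:1 H:2 Br:1
Element totals:
  C: 4
  H: 6
  Br: 1
  F: 3

3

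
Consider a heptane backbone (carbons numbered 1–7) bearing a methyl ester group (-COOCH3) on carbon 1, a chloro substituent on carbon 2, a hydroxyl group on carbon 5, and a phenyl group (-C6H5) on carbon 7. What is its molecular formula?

C15H21ClO3

Atom tally by fragment:
  CH3OOCCH2 → C:3 H:5 O:2
  CH(Cl) → C:1 H:1 Cl:1
  CH2 → C:1 H:2
  CH2 → C:1 H:2
  CH(OH) → C:1 H:2 O:1
  CH2 → C:1 H:2
  CH2C6H5 → C:7 H:7
Element totals:
  C: 15
  H: 21
  Cl: 1
  O: 3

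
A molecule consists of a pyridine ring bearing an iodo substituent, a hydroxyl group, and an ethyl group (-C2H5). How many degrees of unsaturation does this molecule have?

Atom tally by fragment:
  pyridine ring core → C:5 H:5 N:1
  (− 3 ring H displaced by substituents)
  + I → I:1
  + OH → O:1 H:1
  + C2H5 → C:2 H:5
Element totals:
  C: 7
  H: 8
  I: 1
  N: 1
  O: 1
Molecular formula: C7H8INO.
DoU = (2C + 2 + N − H − X) / 2 = (2·7 + 2 + 1 − 8 − 1) / 2 = 4.

4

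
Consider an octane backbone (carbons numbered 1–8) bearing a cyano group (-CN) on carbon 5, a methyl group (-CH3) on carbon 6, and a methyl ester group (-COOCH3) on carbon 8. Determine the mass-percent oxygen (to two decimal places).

15.14%

Atom tally by fragment:
  CH3 → C:1 H:3
  CH2 → C:1 H:2
  CH2 → C:1 H:2
  CH2 → C:1 H:2
  CH(CN) → C:2 H:1 N:1
  CH(CH3) → C:2 H:4
  CH2 → C:1 H:2
  CH2COOCH3 → C:3 H:5 O:2
Element totals:
  C: 12
  H: 21
  N: 1
  O: 2
Molecular formula: C12H21NO2.
Molar mass = 211.305 g/mol.
Mass from O: 2 × 15.999 = 31.998 g/mol.
%O = 31.998 / 211.305 × 100 = 15.14%.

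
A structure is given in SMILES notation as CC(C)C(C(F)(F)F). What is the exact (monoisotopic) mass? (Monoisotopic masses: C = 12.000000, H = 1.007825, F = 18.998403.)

Atom tally by fragment:
  CH3 → C:1 H:3
  CH(CH3) → C:2 H:4
  CH2CF3 → C:2 H:2 F:3
Element totals:
  C: 5
  H: 9
  F: 3
Molecular formula: C5H9F3.
  M = 5(12.0) + 9(1.007825) + 3(18.998403)
    = 60.000000 + 9.070425 + 56.995209 = 126.065634

126.0656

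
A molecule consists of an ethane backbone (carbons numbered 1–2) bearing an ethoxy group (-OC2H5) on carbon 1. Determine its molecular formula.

C4H10O

Atom tally by fragment:
  C2H5OCH2 → C:3 H:7 O:1
  CH3 → C:1 H:3
Element totals:
  C: 4
  H: 10
  O: 1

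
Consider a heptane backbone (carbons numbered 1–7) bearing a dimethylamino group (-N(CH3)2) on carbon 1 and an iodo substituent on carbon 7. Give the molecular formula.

Atom tally by fragment:
  (CH3)2NCH2 → C:3 H:8 N:1
  CH2 → C:1 H:2
  CH2 → C:1 H:2
  CH2 → C:1 H:2
  CH2 → C:1 H:2
  CH2 → C:1 H:2
  CH2I → C:1 H:2 I:1
Element totals:
  C: 9
  H: 20
  I: 1
  N: 1

C9H20IN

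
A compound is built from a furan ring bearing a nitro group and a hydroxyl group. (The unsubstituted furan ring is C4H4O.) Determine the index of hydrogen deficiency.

Atom tally by fragment:
  furan ring core → C:4 H:4 O:1
  (− 2 ring H displaced by substituents)
  + NO2 → N:1 O:2
  + OH → O:1 H:1
Element totals:
  C: 4
  H: 3
  N: 1
  O: 4
Molecular formula: C4H3NO4.
DoU = (2C + 2 + N − H − X) / 2 = (2·4 + 2 + 1 − 3 − 0) / 2 = 4.

4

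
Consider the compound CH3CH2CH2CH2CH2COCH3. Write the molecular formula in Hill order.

C7H14O

Element totals:
  C: 7
  H: 14
  O: 1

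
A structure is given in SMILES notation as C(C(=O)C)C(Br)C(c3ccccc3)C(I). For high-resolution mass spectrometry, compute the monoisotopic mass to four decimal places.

Atom tally by fragment:
  CH3COCH2 → C:3 H:5 O:1
  CH(Br) → C:1 H:1 Br:1
  CH(C6H5) → C:7 H:6
  CH2I → C:1 H:2 I:1
Element totals:
  C: 12
  H: 14
  Br: 1
  I: 1
  O: 1
Molecular formula: C12H14BrIO.
  M = 12(12.0) + 14(1.007825) + 78.918338 + 126.904472 + 15.994915
    = 144.000000 + 14.109550 + 78.918338 + 126.904472 + 15.994915 = 379.927275

379.9273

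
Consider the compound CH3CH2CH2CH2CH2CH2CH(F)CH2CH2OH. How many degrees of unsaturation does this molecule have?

Element totals:
  C: 9
  H: 19
  F: 1
  O: 1
Molecular formula: C9H19FO.
DoU = (2C + 2 + N − H − X) / 2 = (2·9 + 2 + 0 − 19 − 1) / 2 = 0.

0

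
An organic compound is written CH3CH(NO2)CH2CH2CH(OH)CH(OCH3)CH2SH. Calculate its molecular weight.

Atom tally by fragment:
  CH3 → C:1 H:3
  CH(NO2) → C:1 H:1 N:1 O:2
  CH2 → C:1 H:2
  CH2 → C:1 H:2
  CH(OH) → C:1 H:2 O:1
  CH(OCH3) → C:2 H:4 O:1
  CH2SH → C:1 H:3 S:1
Element totals:
  C: 8
  H: 17
  N: 1
  O: 4
  S: 1
Molecular formula: C8H17NO4S.
  M = 8(12.011) + 17(1.008) + 14.007 + 4(15.999) + 32.06
    = 96.088 + 17.136 + 14.007 + 63.996 + 32.060 = 223.287

223.29 g/mol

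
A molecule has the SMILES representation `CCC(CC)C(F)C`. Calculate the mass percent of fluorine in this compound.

Atom tally by fragment:
  CH3 → C:1 H:3
  CH2 → C:1 H:2
  CH(C2H5) → C:3 H:6
  CH(F) → C:1 H:1 F:1
  CH3 → C:1 H:3
Element totals:
  C: 7
  H: 15
  F: 1
Molecular formula: C7H15F.
Molar mass = 118.195 g/mol.
Mass from F: 1 × 18.998 = 18.998 g/mol.
%F = 18.998 / 118.195 × 100 = 16.07%.

16.07%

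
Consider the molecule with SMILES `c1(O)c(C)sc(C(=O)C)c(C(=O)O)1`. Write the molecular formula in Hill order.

C8H8O4S

Atom tally by fragment:
  thiophene ring core → C:4 H:4 S:1
  (− 4 ring H displaced by substituents)
  + OH → O:1 H:1
  + CH3 → C:1 H:3
  + COCH3 → C:2 H:3 O:1
  + COOH → C:1 H:1 O:2
Element totals:
  C: 8
  H: 8
  O: 4
  S: 1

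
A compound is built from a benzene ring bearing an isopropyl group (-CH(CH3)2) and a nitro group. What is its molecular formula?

C9H11NO2

Atom tally by fragment:
  benzene ring core → C:6 H:6
  (− 2 ring H displaced by substituents)
  + CH(CH3)2 → C:3 H:7
  + NO2 → N:1 O:2
Element totals:
  C: 9
  H: 11
  N: 1
  O: 2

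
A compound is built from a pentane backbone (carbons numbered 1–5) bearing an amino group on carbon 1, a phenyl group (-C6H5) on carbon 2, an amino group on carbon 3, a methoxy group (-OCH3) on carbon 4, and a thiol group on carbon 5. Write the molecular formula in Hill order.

C12H20N2OS

Atom tally by fragment:
  H2NCH2 → C:1 H:4 N:1
  CH(C6H5) → C:7 H:6
  CH(NH2) → C:1 H:3 N:1
  CH(OCH3) → C:2 H:4 O:1
  CH2SH → C:1 H:3 S:1
Element totals:
  C: 12
  H: 20
  N: 2
  O: 1
  S: 1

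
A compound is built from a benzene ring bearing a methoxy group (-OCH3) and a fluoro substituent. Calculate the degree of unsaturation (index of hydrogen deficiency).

Atom tally by fragment:
  benzene ring core → C:6 H:6
  (− 2 ring H displaced by substituents)
  + OCH3 → C:1 H:3 O:1
  + F → F:1
Element totals:
  C: 7
  H: 7
  F: 1
  O: 1
Molecular formula: C7H7FO.
DoU = (2C + 2 + N − H − X) / 2 = (2·7 + 2 + 0 − 7 − 1) / 2 = 4.

4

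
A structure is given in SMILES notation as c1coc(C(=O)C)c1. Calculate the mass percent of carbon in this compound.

Atom tally by fragment:
  furan ring core → C:4 H:4 O:1
  (− 1 ring H displaced by substituents)
  + COCH3 → C:2 H:3 O:1
Element totals:
  C: 6
  H: 6
  O: 2
Molecular formula: C6H6O2.
Molar mass = 110.112 g/mol.
Mass from C: 6 × 12.011 = 72.066 g/mol.
%C = 72.066 / 110.112 × 100 = 65.45%.

65.45%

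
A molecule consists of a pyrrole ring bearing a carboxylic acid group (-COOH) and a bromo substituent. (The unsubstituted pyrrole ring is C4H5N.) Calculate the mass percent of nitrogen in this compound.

7.37%

Atom tally by fragment:
  pyrrole ring core → C:4 H:5 N:1
  (− 2 ring H displaced by substituents)
  + COOH → C:1 H:1 O:2
  + Br → Br:1
Element totals:
  C: 5
  H: 4
  Br: 1
  N: 1
  O: 2
Molecular formula: C5H4BrNO2.
Molar mass = 189.996 g/mol.
Mass from N: 1 × 14.007 = 14.007 g/mol.
%N = 14.007 / 189.996 × 100 = 7.37%.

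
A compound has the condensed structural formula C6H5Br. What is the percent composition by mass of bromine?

50.89%

Element totals:
  C: 6
  H: 5
  Br: 1
Molecular formula: C6H5Br.
Molar mass = 157.010 g/mol.
Mass from Br: 1 × 79.904 = 79.904 g/mol.
%Br = 79.904 / 157.010 × 100 = 50.89%.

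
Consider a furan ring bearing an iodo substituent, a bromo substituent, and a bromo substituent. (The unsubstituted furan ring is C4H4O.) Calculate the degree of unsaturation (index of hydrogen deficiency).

3

Atom tally by fragment:
  furan ring core → C:4 H:4 O:1
  (− 3 ring H displaced by substituents)
  + I → I:1
  + Br → Br:1
  + Br → Br:1
Element totals:
  C: 4
  H: 1
  Br: 2
  I: 1
  O: 1
Molecular formula: C4HBr2IO.
DoU = (2C + 2 + N − H − X) / 2 = (2·4 + 2 + 0 − 1 − 3) / 2 = 3.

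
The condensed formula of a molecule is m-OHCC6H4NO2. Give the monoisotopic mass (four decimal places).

151.0269

Atom tally by fragment:
  benzene ring core → C:6 H:6
  (− 2 ring H displaced by substituents)
  + CHO → C:1 H:1 O:1
  + NO2 → N:1 O:2
Element totals:
  C: 7
  H: 5
  N: 1
  O: 3
Molecular formula: C7H5NO3.
  M = 7(12.0) + 5(1.007825) + 14.003074 + 3(15.994915)
    = 84.000000 + 5.039125 + 14.003074 + 47.984745 = 151.026944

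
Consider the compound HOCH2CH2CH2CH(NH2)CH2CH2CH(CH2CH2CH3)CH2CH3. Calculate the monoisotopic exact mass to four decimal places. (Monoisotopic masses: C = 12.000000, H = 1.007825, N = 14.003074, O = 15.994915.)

Atom tally by fragment:
  HOCH2 → C:1 H:3 O:1
  CH2 → C:1 H:2
  CH2 → C:1 H:2
  CH(NH2) → C:1 H:3 N:1
  CH2 → C:1 H:2
  CH2 → C:1 H:2
  CH(CH2CH2CH3) → C:4 H:8
  CH2 → C:1 H:2
  CH3 → C:1 H:3
Element totals:
  C: 12
  H: 27
  N: 1
  O: 1
Molecular formula: C12H27NO.
  M = 12(12.0) + 27(1.007825) + 14.003074 + 15.994915
    = 144.000000 + 27.211275 + 14.003074 + 15.994915 = 201.209264

201.2093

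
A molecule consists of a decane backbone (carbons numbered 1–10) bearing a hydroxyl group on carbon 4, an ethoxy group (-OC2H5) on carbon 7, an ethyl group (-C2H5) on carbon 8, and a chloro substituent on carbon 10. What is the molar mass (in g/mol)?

Atom tally by fragment:
  CH3 → C:1 H:3
  CH2 → C:1 H:2
  CH2 → C:1 H:2
  CH(OH) → C:1 H:2 O:1
  CH2 → C:1 H:2
  CH2 → C:1 H:2
  CH(OC2H5) → C:3 H:6 O:1
  CH(C2H5) → C:3 H:6
  CH2 → C:1 H:2
  CH2Cl → C:1 H:2 Cl:1
Element totals:
  C: 14
  H: 29
  Cl: 1
  O: 2
Molecular formula: C14H29ClO2.
  M = 14(12.011) + 29(1.008) + 35.45 + 2(15.999)
    = 168.154 + 29.232 + 35.450 + 31.998 = 264.834

264.83 g/mol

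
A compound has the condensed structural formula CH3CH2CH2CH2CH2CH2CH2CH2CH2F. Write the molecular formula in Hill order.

Atom tally by fragment:
  CH3 → C:1 H:3
  CH2 → C:1 H:2
  CH2 → C:1 H:2
  CH2 → C:1 H:2
  CH2 → C:1 H:2
  CH2 → C:1 H:2
  CH2 → C:1 H:2
  CH2 → C:1 H:2
  CH2F → C:1 H:2 F:1
Element totals:
  C: 9
  H: 19
  F: 1

C9H19F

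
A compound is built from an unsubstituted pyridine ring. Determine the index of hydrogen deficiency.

4

Atom tally by fragment:
  pyridine ring core → C:5 H:5 N:1
Element totals:
  C: 5
  H: 5
  N: 1
Molecular formula: C5H5N.
DoU = (2C + 2 + N − H − X) / 2 = (2·5 + 2 + 1 − 5 − 0) / 2 = 4.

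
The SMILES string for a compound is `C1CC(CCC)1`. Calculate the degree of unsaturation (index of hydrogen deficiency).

1

Atom tally by fragment:
  cyclopropane ring core → C:3 H:6
  (− 1 ring H displaced by substituents)
  + CH2CH2CH3 → C:3 H:7
Element totals:
  C: 6
  H: 12
Molecular formula: C6H12.
DoU = (2C + 2 + N − H − X) / 2 = (2·6 + 2 + 0 − 12 − 0) / 2 = 1.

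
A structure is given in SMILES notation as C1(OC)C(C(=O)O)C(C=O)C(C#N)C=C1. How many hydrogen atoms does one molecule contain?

Atom tally by fragment:
  cyclohexene ring core → C:6 H:10
  (− 4 ring H displaced by substituents)
  + OCH3 → C:1 H:3 O:1
  + COOH → C:1 H:1 O:2
  + CHO → C:1 H:1 O:1
  + CN → C:1 N:1
Element totals:
  C: 10
  H: 11
  N: 1
  O: 4

11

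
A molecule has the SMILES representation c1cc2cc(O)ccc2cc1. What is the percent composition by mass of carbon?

Atom tally by fragment:
  naphthalene ring system core → C:10 H:8
  (− 1 ring H displaced by substituents)
  + OH → O:1 H:1
Element totals:
  C: 10
  H: 8
  O: 1
Molecular formula: C10H8O.
Molar mass = 144.173 g/mol.
Mass from C: 10 × 12.011 = 120.110 g/mol.
%C = 120.110 / 144.173 × 100 = 83.31%.

83.31%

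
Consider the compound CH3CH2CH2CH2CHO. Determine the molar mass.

86.13 g/mol

Atom tally by fragment:
  CH3 → C:1 H:3
  CH2 → C:1 H:2
  CH2 → C:1 H:2
  CH2CHO → C:2 H:3 O:1
Element totals:
  C: 5
  H: 10
  O: 1
Molecular formula: C5H10O.
  M = 5(12.011) + 10(1.008) + 15.999
    = 60.055 + 10.080 + 15.999 = 86.134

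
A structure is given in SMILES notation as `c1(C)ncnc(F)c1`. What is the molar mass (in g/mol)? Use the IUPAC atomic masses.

Atom tally by fragment:
  pyrimidine ring core → C:4 H:4 N:2
  (− 2 ring H displaced by substituents)
  + CH3 → C:1 H:3
  + F → F:1
Element totals:
  C: 5
  H: 5
  F: 1
  N: 2
Molecular formula: C5H5FN2.
  M = 5(12.011) + 5(1.008) + 18.998 + 2(14.007)
    = 60.055 + 5.040 + 18.998 + 28.014 = 112.107

112.11 g/mol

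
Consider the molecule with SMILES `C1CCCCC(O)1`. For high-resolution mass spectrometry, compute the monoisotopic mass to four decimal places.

100.0888

Atom tally by fragment:
  cyclohexane ring core → C:6 H:12
  (− 1 ring H displaced by substituents)
  + OH → O:1 H:1
Element totals:
  C: 6
  H: 12
  O: 1
Molecular formula: C6H12O.
  M = 6(12.0) + 12(1.007825) + 15.994915
    = 72.000000 + 12.093900 + 15.994915 = 100.088815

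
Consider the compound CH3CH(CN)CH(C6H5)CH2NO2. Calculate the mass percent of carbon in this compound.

64.69%

Atom tally by fragment:
  CH3 → C:1 H:3
  CH(CN) → C:2 H:1 N:1
  CH(C6H5) → C:7 H:6
  CH2NO2 → C:1 H:2 N:1 O:2
Element totals:
  C: 11
  H: 12
  N: 2
  O: 2
Molecular formula: C11H12N2O2.
Molar mass = 204.229 g/mol.
Mass from C: 11 × 12.011 = 132.121 g/mol.
%C = 132.121 / 204.229 × 100 = 64.69%.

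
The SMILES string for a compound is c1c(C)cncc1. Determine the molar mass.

93.13 g/mol

Atom tally by fragment:
  pyridine ring core → C:5 H:5 N:1
  (− 1 ring H displaced by substituents)
  + CH3 → C:1 H:3
Element totals:
  C: 6
  H: 7
  N: 1
Molecular formula: C6H7N.
  M = 6(12.011) + 7(1.008) + 14.007
    = 72.066 + 7.056 + 14.007 = 93.129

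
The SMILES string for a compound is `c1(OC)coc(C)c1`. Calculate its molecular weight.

112.13 g/mol

Atom tally by fragment:
  furan ring core → C:4 H:4 O:1
  (− 2 ring H displaced by substituents)
  + OCH3 → C:1 H:3 O:1
  + CH3 → C:1 H:3
Element totals:
  C: 6
  H: 8
  O: 2
Molecular formula: C6H8O2.
  M = 6(12.011) + 8(1.008) + 2(15.999)
    = 72.066 + 8.064 + 31.998 = 112.128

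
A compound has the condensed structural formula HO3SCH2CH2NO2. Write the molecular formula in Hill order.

C2H5NO5S

Atom tally by fragment:
  HO3SCH2 → C:1 H:3 S:1 O:3
  CH2NO2 → C:1 H:2 N:1 O:2
Element totals:
  C: 2
  H: 5
  N: 1
  O: 5
  S: 1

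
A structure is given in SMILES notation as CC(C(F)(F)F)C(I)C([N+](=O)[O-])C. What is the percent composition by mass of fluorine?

18.32%

Atom tally by fragment:
  CH3 → C:1 H:3
  CH(CF3) → C:2 H:1 F:3
  CH(I) → C:1 H:1 I:1
  CH(NO2) → C:1 H:1 N:1 O:2
  CH3 → C:1 H:3
Element totals:
  C: 6
  H: 9
  F: 3
  I: 1
  N: 1
  O: 2
Molecular formula: C6H9F3INO2.
Molar mass = 311.041 g/mol.
Mass from F: 3 × 18.998 = 56.994 g/mol.
%F = 56.994 / 311.041 × 100 = 18.32%.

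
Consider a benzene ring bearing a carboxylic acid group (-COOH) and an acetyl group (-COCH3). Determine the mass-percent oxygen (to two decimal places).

29.24%

Atom tally by fragment:
  benzene ring core → C:6 H:6
  (− 2 ring H displaced by substituents)
  + COOH → C:1 H:1 O:2
  + COCH3 → C:2 H:3 O:1
Element totals:
  C: 9
  H: 8
  O: 3
Molecular formula: C9H8O3.
Molar mass = 164.160 g/mol.
Mass from O: 3 × 15.999 = 47.997 g/mol.
%O = 47.997 / 164.160 × 100 = 29.24%.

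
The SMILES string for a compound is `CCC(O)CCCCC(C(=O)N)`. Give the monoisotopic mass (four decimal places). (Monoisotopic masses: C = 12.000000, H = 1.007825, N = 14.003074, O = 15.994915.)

173.1416

Atom tally by fragment:
  CH3 → C:1 H:3
  CH2 → C:1 H:2
  CH(OH) → C:1 H:2 O:1
  CH2 → C:1 H:2
  CH2 → C:1 H:2
  CH2 → C:1 H:2
  CH2 → C:1 H:2
  CH2CONH2 → C:2 H:4 O:1 N:1
Element totals:
  C: 9
  H: 19
  N: 1
  O: 2
Molecular formula: C9H19NO2.
  M = 9(12.0) + 19(1.007825) + 14.003074 + 2(15.994915)
    = 108.000000 + 19.148675 + 14.003074 + 31.989830 = 173.141579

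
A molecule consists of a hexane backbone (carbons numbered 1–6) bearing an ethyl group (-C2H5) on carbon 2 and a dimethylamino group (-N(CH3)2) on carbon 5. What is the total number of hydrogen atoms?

23

Atom tally by fragment:
  CH3 → C:1 H:3
  CH(C2H5) → C:3 H:6
  CH2 → C:1 H:2
  CH2 → C:1 H:2
  CH(N(CH3)2) → C:3 H:7 N:1
  CH3 → C:1 H:3
Element totals:
  C: 10
  H: 23
  N: 1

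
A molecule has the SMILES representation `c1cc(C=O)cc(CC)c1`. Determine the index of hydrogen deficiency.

Atom tally by fragment:
  benzene ring core → C:6 H:6
  (− 2 ring H displaced by substituents)
  + CHO → C:1 H:1 O:1
  + C2H5 → C:2 H:5
Element totals:
  C: 9
  H: 10
  O: 1
Molecular formula: C9H10O.
DoU = (2C + 2 + N − H − X) / 2 = (2·9 + 2 + 0 − 10 − 0) / 2 = 5.

5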